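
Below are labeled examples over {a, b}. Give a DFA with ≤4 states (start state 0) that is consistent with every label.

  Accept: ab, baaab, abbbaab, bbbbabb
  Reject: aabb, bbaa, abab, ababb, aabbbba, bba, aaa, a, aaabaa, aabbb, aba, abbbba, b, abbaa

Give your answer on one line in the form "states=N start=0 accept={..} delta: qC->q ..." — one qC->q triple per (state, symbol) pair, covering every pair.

states=3 start=0 accept={2} delta: 0a->1 0b->0 1a->0 1b->2 2a->0 2b->2

Grow the machine one transition at a time. Run the examples from 0; the earliest place one falls off (shortest prefix, ties alphabetical) gets sent to the lowest-numbered state that keeps every Accept/Reject pair distinguishable — a pair clashes when both reach the same state with identical unread suffix — and to a fresh state only if none does.
a: 0a undefined. 0a->0: no, ab/b meet in 0 with "b" left. Open state 1: 0a->1.
b: 0b undefined. 0b->0: ok.
aa: 1a undefined. 1a->0: ok.
ab: 1b undefined. 1b->0: no, ab/aabb meet in 0. 1b->1: no, ab/aabbbba meet in 1. Open state 2: 1b->2.
aba: 2a undefined. 2a->0: ok.
abb: 2b undefined. 2b->0: no, abbbaab/aabb meet in 0. 2b->1: no, bbbbabb/aabbbba meet in 1. 2b->2: ok.
All examples now run through 3 states with every (state, symbol) defined. Accept strings end in {2}, Reject strings end in {0,1}; accept={2}.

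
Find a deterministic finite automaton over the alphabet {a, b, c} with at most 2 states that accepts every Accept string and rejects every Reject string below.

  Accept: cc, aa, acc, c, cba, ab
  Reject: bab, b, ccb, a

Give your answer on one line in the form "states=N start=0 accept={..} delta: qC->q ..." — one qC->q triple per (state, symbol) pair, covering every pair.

states=2 start=0 accept={0} delta: 0a->1 0b->1 0c->0 1a->0 1b->0 1c->0

Grow the machine one transition at a time. Run the examples from 0; the earliest place one falls off (shortest prefix, ties alphabetical) gets sent to the lowest-numbered state that keeps every Accept/Reject pair distinguishable — a pair clashes when both reach the same state with identical unread suffix — and to a fresh state only if none does.
a: 0a undefined. 0a->0: no, aa/a meet in 0. Open state 1: 0a->1.
b: 0b undefined. 0b->0: no, ab/bab meet in 1 with "b" left. 0b->1: ok.
c: 0c undefined. 0c->0: ok.
aa: 1a undefined. 1a->0: ok.
ab: 1b undefined. 1b->0: ok.
ac: 1c undefined. 1c->0: ok.
All examples now run through 2 states with every (state, symbol) defined. Accept strings end in {0}, Reject strings end in {1}; accept={0}.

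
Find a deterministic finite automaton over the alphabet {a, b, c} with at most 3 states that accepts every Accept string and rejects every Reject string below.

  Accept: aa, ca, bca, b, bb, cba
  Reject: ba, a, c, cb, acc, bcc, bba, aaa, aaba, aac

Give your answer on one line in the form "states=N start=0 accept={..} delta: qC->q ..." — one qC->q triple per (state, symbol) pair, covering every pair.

states=2 start=0 accept={0} delta: 0a->1 0b->0 0c->1 1a->0 1b->1 1c->1

Grow the machine one transition at a time. Run the examples from 0; the earliest place one falls off (shortest prefix, ties alphabetical) gets sent to the lowest-numbered state that keeps every Accept/Reject pair distinguishable — a pair clashes when both reach the same state with identical unread suffix — and to a fresh state only if none does.
a: 0a undefined. 0a->0: no, aa/a meet in 0. Open state 1: 0a->1.
b: 0b undefined. 0b->0: ok.
c: 0c undefined. 0c->0: no, ca/ba meet in 1. 0c->1: ok.
aa: 1a undefined. 1a->0: ok.
ac: 1c undefined. 1c->0: no, aa/bcc meet in 0. 1c->1: ok.
cb: 1b undefined. 1b->0: no, aa/cb meet in 0. 1b->1: ok.
All examples now run through 2 states with every (state, symbol) defined. Accept strings end in {0}, Reject strings end in {1}; accept={0}.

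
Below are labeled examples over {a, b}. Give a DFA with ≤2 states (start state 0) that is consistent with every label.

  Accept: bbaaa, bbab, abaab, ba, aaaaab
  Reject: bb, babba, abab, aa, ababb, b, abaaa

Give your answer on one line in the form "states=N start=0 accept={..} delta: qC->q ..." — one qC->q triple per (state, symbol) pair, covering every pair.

states=2 start=0 accept={1} delta: 0a->1 0b->0 1a->0 1b->1

Fold the examples into a partial DFA from state 0: repeatedly fix the first undefined (state, symbol) met by the shortest-then-alphabetical prefix, trying targets in increasing order and rejecting any under which an Accept and a Reject string meet in one state with the same remainder; add a state when all current targets are rejected. Accepting states are where Accept strings end.
a: 0a undefined. 0a->0: no, aaaaab/b meet in 0 with "b" left. Open state 1: 0a->1.
b: 0b undefined. 0b->0: ok.
aa: 1a undefined. 1a->0: ok.
ab: 1b undefined. 1b->0: no, bbaaa/babba meet in 1. 1b->1: ok.
All examples now run through 2 states with every (state, symbol) defined. Accept strings end in {1}, Reject strings end in {0}; accept={1}.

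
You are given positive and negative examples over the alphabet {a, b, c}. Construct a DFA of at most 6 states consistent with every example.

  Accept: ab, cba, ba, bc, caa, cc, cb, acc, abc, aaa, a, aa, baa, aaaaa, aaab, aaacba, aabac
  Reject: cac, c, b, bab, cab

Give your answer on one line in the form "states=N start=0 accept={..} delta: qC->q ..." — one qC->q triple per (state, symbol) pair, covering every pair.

Grow the machine one transition at a time. Run the examples from 0; the earliest place one falls off (shortest prefix, ties alphabetical) gets sent to the lowest-numbered state that keeps every Accept/Reject pair distinguishable — a pair clashes when both reach the same state with identical unread suffix — and to a fresh state only if none does.
a: 0a undefined. 0a->0: no, ab/b meet in 0 with "b" left. Open state 1: 0a->1.
b: 0b undefined. 0b->0: no, ab/bab meet in 1 with "b" left. 0b->1: no, a/b meet in 1. Open state 2: 0b->2.
c: 0c undefined. 0c->0: no, ab/cab meet in 1 with "b" left. 0c->1: no, a/c meet in 1. 0c->2: ok.
aa: 1a undefined. 1a->0: no, aabac/cac meet in 2 with "ac" left. 1a->1: ok.
ab: 1b undefined. 1b->0: no, abc/c meet in 2. 1b->1: ok.
ac: 1c undefined. 1c->0: no, acc/c meet in 2. 1c->1: ok.
ba: 2a undefined. 2a->0: ok.
bc: 2c undefined. 2c->0: ok.
cb: 2b undefined. 2b->0: ok.
All examples now run through 3 states with every (state, symbol) defined. Accept strings end in {0,1}, Reject strings end in {2}; accept={0,1}.

states=3 start=0 accept={0,1} delta: 0a->1 0b->2 0c->2 1a->1 1b->1 1c->1 2a->0 2b->0 2c->0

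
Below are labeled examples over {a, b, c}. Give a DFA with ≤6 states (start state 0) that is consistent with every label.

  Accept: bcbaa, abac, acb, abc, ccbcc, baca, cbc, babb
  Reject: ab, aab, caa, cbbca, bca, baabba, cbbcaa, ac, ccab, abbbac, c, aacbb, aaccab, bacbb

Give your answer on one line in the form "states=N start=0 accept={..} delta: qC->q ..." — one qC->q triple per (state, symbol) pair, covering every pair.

states=5 start=0 accept={2,4} delta: 0a->0 0b->1 0c->1 1a->2 1b->2 1c->2 2a->0 2b->3 2c->4 3a->4 3b->2 3c->2 4a->2 4b->0 4c->0

Fold the examples into a partial DFA from state 0: repeatedly fix the first undefined (state, symbol) met by the shortest-then-alphabetical prefix, trying targets in increasing order and rejecting any under which an Accept and a Reject string meet in one state with the same remainder; add a state when all current targets are rejected. Accepting states are where Accept strings end.
a: 0a undefined. 0a->0: ok.
b: 0b undefined. 0b->0: no, abac/ac meet in 0 with "c" left. Open state 1: 0b->1.
c: 0c undefined. 0c->0: no, acb/ab meet in 1. 0c->1: ok.
ba: 1a undefined. 1a->0: no, abac/ab meet in 1. 1a->1: no, baca/bca meet in 1 with "ca" left. Open state 2: 1a->2.
bc: 1c undefined. 1c->0: no, bcbaa/caa meet in 2 with "a" left. 1c->1: no, abc/ab meet in 1. 1c->2: ok.
cb: 1b undefined. 1b->0: no, abac/abbbac meet in 2 with "c" left. 1b->1: no, abac/abbbac meet in 2 with "c" left. 1b->2: ok.
baa: 2a undefined. 2a->0: ok.
bab: 2b undefined. 2b->0: no, bcbaa/caa meet in 0. 2b->1: no, bcbaa/caa meet in 0. 2b->2: no, bcbaa/caa meet in 0. Open state 3: 2b->3.
bac: 2c undefined. 2c->0: no, abac/caa meet in 0. 2c->1: no, abac/ab meet in 1. 2c->2: no, baca/caa meet in 0. 2c->3: no, abac/aacbb meet in 3. Open state 4: 2c->4.
babb: 3b undefined. 3b->0: no, babb/caa meet in 0. 3b->1: no, babb/ab meet in 1. 3b->2: ok.
baca: 4a undefined. 4a->0: no, baca/caa meet in 0. 4a->1: no, baca/ab meet in 1. 4a->2: ok.
bacb: 4b undefined. 4b->0: ok.
bcba: 3a undefined. 3a->0: no, bcbaa/caa meet in 0. 3a->1: no, bcbaa/abbbac meet in 2. 3a->2: no, bcbaa/caa meet in 0. 3a->3: no, bcbaa/aacbb meet in 3. 3a->4: ok.
cbbc: 3c undefined. 3c->0: no, ccbcc/ab meet in 1. 3c->1: no, bcbaa/cbbca meet in 2. 3c->2: ok.
abbbac: 4c undefined. 4c->0: ok.
All examples now run through 5 states with every (state, symbol) defined. Accept strings end in {2,4}, Reject strings end in {0,1,3}; accept={2,4}.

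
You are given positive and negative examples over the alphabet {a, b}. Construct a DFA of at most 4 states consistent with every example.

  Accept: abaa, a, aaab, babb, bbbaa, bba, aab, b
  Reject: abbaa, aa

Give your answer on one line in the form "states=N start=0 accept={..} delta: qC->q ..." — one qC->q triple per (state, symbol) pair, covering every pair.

Fold the examples into a partial DFA from state 0: repeatedly fix the first undefined (state, symbol) met by the shortest-then-alphabetical prefix, trying targets in increasing order and rejecting any under which an Accept and a Reject string meet in one state with the same remainder; add a state when all current targets are rejected. Accepting states are where Accept strings end.
a: 0a undefined. 0a->0: no, a/aa meet in 0. Open state 1: 0a->1.
b: 0b undefined. 0b->0: no, bbbaa/aa meet in 1 with "a" left. 0b->1: no, bbbaa/abbaa meet in 1 with "bbaa" left. Open state 2: 0b->2.
aa: 1a undefined. 1a->0: ok.
ab: 1b undefined. 1b->0: no, abaa/aa meet in 0. 1b->1: no, abaa/abbaa meet in 1. 1b->2: ok.
ba: 2a undefined. 2a->0: ok.
bb: 2b undefined. 2b->0: no, babb/abbaa meet in 0. 2b->1: no, abaa/abbaa meet in 1. 2b->2: no, abaa/abbaa meet in 1. Open state 3: 2b->3.
bba: 3a undefined. 3a->0: no, abaa/abbaa meet in 1. 3a->1: ok.
bbb: 3b undefined. 3b->0: no, bbbaa/abbaa meet in 0. 3b->1: ok.
All examples now run through 4 states with every (state, symbol) defined. Accept strings end in {1,2,3}, Reject strings end in {0}; accept={1,2,3}.

states=4 start=0 accept={1,2,3} delta: 0a->1 0b->2 1a->0 1b->2 2a->0 2b->3 3a->1 3b->1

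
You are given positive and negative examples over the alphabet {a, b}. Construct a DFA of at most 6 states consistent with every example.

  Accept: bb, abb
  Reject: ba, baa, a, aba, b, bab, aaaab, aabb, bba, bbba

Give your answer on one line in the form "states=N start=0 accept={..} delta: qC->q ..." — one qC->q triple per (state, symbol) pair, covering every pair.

states=4 start=0 accept={3} delta: 0a->1 0b->1 1a->2 1b->3 2a->1 2b->0 3a->0 3b->3

State merging on the prefix tree: take the shortest (then alphabetical) example prefix whose next move is undefined and point that move at state 0, else 1, else 2, ...; a target is out if some Accept/Reject pair would then sit in one state with the same input left (inseparable). If every existing state is out, open a new one.
a: 0a undefined. 0a->0: no, bb/aabb meet in 0 with "bb" left. Open state 1: 0a->1.
b: 0b undefined. 0b->0: no, bb/b meet in 0. 0b->1: ok.
aa: 1a undefined. 1a->0: no, bb/aabb meet in 1 with "b" left. 1a->1: no, bb/bab meet in 1 with "b" left. Open state 2: 1a->2.
ab: 1b undefined. 1b->0: no, abb/a meet in 1. 1b->1: no, bb/a meet in 1. 1b->2: no, bb/ba meet in 2. Open state 3: 1b->3.
aaa: 2a undefined. 2a->0: no, bb/aaaab meet in 3. 2a->1: ok.
aab: 2b undefined. 2b->0: ok.
aba: 3a undefined. 3a->0: ok.
abb: 3b undefined. 3b->0: no, abb/aba meet in 0. 3b->1: no, abb/baa meet in 1. 3b->2: no, abb/ba meet in 2. 3b->3: ok.
All examples now run through 4 states with every (state, symbol) defined. Accept strings end in {3}, Reject strings end in {0,1,2}; accept={3}.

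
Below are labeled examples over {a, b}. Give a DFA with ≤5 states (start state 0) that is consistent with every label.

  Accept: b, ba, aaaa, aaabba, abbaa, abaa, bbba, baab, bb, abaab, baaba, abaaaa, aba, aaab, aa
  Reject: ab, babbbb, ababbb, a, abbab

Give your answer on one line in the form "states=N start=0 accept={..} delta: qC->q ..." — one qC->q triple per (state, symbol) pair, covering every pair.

Grow the machine one transition at a time. Run the examples from 0; the earliest place one falls off (shortest prefix, ties alphabetical) gets sent to the lowest-numbered state that keeps every Accept/Reject pair distinguishable — a pair clashes when both reach the same state with identical unread suffix — and to a fresh state only if none does.
a: 0a undefined. 0a->0: no, b/ab meet in 0 with "b" left. Open state 1: 0a->1.
b: 0b undefined. 0b->0: no, ba/a meet in 1. 0b->1: no, b/a meet in 1. Open state 2: 0b->2.
aa: 1a undefined. 1a->0: no, aaab/ab meet in 1 with "b" left. 1a->1: no, aaaa/a meet in 1. 1a->2: ok.
ab: 1b undefined. 1b->0: no, bb/ababbb meet in 2 with "b" left. 1b->1: no, bb/abbab meet in 2 with "b" left. 1b->2: no, b/ab meet in 2. Open state 3: 1b->3.
ba: 2a undefined. 2a->0: no, aaaa/a meet in 1. 2a->1: no, ba/a meet in 1. 2a->2: ok.
bb: 2b undefined. 2b->0: no, b/babbbb meet in 2. 2b->1: no, baab/a meet in 1. 2b->2: no, b/babbbb meet in 2. 2b->3: no, baab/ab meet in 3. Open state 4: 2b->4.
aba: 3a undefined. 3a->0: no, abaa/a meet in 1. 3a->1: no, aba/a meet in 1. 3a->2: ok.
abb: 3b undefined. 3b->0: ok.
bbb: 4b undefined. 4b->0: no, b/ababbb meet in 2. 4b->1: ok.
baaba: 4a undefined. 4a->0: no, baaba/babbbb meet in 0. 4a->1: no, baaba/a meet in 1. 4a->2: ok.
All examples now run through 5 states with every (state, symbol) defined. Accept strings end in {2,4}, Reject strings end in {0,1,3}; accept={2,4}.

states=5 start=0 accept={2,4} delta: 0a->1 0b->2 1a->2 1b->3 2a->2 2b->4 3a->2 3b->0 4a->2 4b->1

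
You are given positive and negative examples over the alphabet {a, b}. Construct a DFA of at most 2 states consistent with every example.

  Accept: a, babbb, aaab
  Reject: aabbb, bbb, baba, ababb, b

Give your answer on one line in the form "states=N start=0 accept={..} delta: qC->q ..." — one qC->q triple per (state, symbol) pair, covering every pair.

State merging on the prefix tree: take the shortest (then alphabetical) example prefix whose next move is undefined and point that move at state 0, else 1, else 2, ...; a target is out if some Accept/Reject pair would then sit in one state with the same input left (inseparable). If every existing state is out, open a new one.
a: 0a undefined. 0a->0: no, aaab/b meet in 0 with "b" left. Open state 1: 0a->1.
b: 0b undefined. 0b->0: ok.
aa: 1a undefined. 1a->0: ok.
ab: 1b undefined. 1b->0: no, a/baba meet in 1. 1b->1: ok.
All examples now run through 2 states with every (state, symbol) defined. Accept strings end in {1}, Reject strings end in {0}; accept={1}.

states=2 start=0 accept={1} delta: 0a->1 0b->0 1a->0 1b->1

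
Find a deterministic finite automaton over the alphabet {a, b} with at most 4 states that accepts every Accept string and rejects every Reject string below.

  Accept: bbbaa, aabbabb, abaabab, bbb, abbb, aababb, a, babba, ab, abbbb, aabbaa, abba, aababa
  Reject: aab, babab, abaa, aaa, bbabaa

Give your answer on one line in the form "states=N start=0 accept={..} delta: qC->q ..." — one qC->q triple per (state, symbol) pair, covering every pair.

states=4 start=0 accept={0,1,2} delta: 0a->1 0b->0 1a->2 1b->1 2a->3 2b->3 3a->0 3b->0

Fold the examples into a partial DFA from state 0: repeatedly fix the first undefined (state, symbol) met by the shortest-then-alphabetical prefix, trying targets in increasing order and rejecting any under which an Accept and a Reject string meet in one state with the same remainder; add a state when all current targets are rejected. Accepting states are where Accept strings end.
a: 0a undefined. 0a->0: no, a/aaa meet in 0. Open state 1: 0a->1.
b: 0b undefined. 0b->0: ok.
aa: 1a undefined. 1a->0: no, bbbaa/aab meet in 0. 1a->1: no, bbbaa/aaa meet in 1. Open state 2: 1a->2.
ab: 1b undefined. 1b->0: no, bbbaa/abaa meet in 2. 1b->1: ok.
aaa: 2a undefined. 2a->0: no, bbb/abaa meet in 0. 2a->1: no, abaabab/aab meet in 2 with "b" left. 2a->2: no, bbbaa/abaa meet in 2. Open state 3: 2a->3.
aab: 2b undefined. 2b->0: no, bbb/aab meet in 0. 2b->1: no, aabbabb/aab meet in 1. 2b->2: no, bbbaa/aab meet in 2. 2b->3: ok.
aaba: 3a undefined. 3a->0: ok.
aabb: 3b undefined. 3b->0: ok.
All examples now run through 4 states with every (state, symbol) defined. Accept strings end in {0,1,2}, Reject strings end in {3}; accept={0,1,2}.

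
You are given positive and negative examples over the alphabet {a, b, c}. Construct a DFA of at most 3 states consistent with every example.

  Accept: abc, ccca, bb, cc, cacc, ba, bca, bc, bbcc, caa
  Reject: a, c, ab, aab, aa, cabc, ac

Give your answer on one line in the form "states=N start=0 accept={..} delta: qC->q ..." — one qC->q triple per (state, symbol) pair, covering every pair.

states=3 start=0 accept={2} delta: 0a->0 0b->1 0c->1 1a->2 1b->2 1c->2 2a->2 2b->0 2c->1

State merging on the prefix tree: take the shortest (then alphabetical) example prefix whose next move is undefined and point that move at state 0, else 1, else 2, ...; a target is out if some Accept/Reject pair would then sit in one state with the same input left (inseparable). If every existing state is out, open a new one.
a: 0a undefined. 0a->0: ok.
b: 0b undefined. 0b->0: no, abc/c meet in 0 with "c" left. Open state 1: 0b->1.
c: 0c undefined. 0c->0: no, abc/cabc meet in 1 with "c" left. 0c->1: ok.
ba: 1a undefined. 1a->0: no, abc/cabc meet in 1 with "c" left. 1a->1: no, ba/c meet in 1. Open state 2: 1a->2.
bb: 1b undefined. 1b->0: no, bb/a meet in 0. 1b->1: no, bb/c meet in 1. 1b->2: ok.
bc: 1c undefined. 1c->0: no, abc/a meet in 0. 1c->1: no, abc/c meet in 1. 1c->2: ok.
bbc: 2c undefined. 2c->0: no, ccca/a meet in 0. 2c->1: ok.
bca: 2a undefined. 2a->0: no, bca/a meet in 0. 2a->1: no, bca/c meet in 1. 2a->2: ok.
cab: 2b undefined. 2b->0: ok.
All examples now run through 3 states with every (state, symbol) defined. Accept strings end in {2}, Reject strings end in {0,1}; accept={2}.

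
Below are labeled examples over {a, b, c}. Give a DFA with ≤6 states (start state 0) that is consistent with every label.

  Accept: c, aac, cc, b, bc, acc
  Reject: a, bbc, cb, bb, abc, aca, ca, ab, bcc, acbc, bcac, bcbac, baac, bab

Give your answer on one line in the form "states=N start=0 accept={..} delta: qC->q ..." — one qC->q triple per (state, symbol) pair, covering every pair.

states=5 start=0 accept={0,2,4} delta: 0a->1 0b->2 0c->2 1a->0 1b->1 1c->3 2a->3 2b->1 2c->4 3a->1 3b->1 3c->0 4a->1 4b->0 4c->1

State merging on the prefix tree: take the shortest (then alphabetical) example prefix whose next move is undefined and point that move at state 0, else 1, else 2, ...; a target is out if some Accept/Reject pair would then sit in one state with the same input left (inseparable). If every existing state is out, open a new one.
a: 0a undefined. 0a->0: no, b/ab meet in 0 with "b" left. Open state 1: 0a->1.
b: 0b undefined. 0b->0: no, c/bbc meet in 0 with "c" left. 0b->1: no, b/a meet in 1. Open state 2: 0b->2.
c: 0c undefined. 0c->0: no, b/cb meet in 2. 0c->1: no, c/a meet in 1. 0c->2: ok.
aa: 1a undefined. 1a->0: ok.
ab: 1b undefined. 1b->0: no, c/abc meet in 2. 1b->1: ok.
ac: 1c undefined. 1c->0: no, cc/acbc meet in 2 with "c" left. 1c->1: no, acc/a meet in 1. 1c->2: no, c/abc meet in 2. Open state 3: 1c->3.
ba: 2a undefined. 2a->0: no, c/bab meet in 2. 2a->1: no, c/baac meet in 2. 2a->2: no, c/ca meet in 2. 2a->3: ok.
bb: 2b undefined. 2b->0: no, c/bbc meet in 2. 2b->1: ok.
bc: 2c undefined. 2c->0: no, c/bcc meet in 2. 2c->1: no, c/bcac meet in 2. 2c->2: no, c/bcc meet in 2. 2c->3: no, cc/bbc meet in 3. Open state 4: 2c->4.
aca: 3a undefined. 3a->0: no, c/baac meet in 2. 3a->1: ok.
acb: 3b undefined. 3b->0: no, c/acbc meet in 2. 3b->1: ok.
acc: 3c undefined. 3c->0: ok.
bca: 4a undefined. 4a->0: no, c/bcac meet in 2. 4a->1: ok.
bcb: 4b undefined. 4b->0: ok.
bcc: 4c undefined. 4c->0: no, acc/bcc meet in 0. 4c->1: ok.
All examples now run through 5 states with every (state, symbol) defined. Accept strings end in {0,2,4}, Reject strings end in {1,3}; accept={0,2,4}.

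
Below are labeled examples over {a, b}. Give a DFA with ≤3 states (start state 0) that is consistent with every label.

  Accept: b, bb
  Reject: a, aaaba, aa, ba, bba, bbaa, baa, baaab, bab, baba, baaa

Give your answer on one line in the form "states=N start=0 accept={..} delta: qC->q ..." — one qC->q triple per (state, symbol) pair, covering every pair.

states=3 start=0 accept={1} delta: 0a->0 0b->1 1a->2 1b->1 2a->2 2b->0

State merging on the prefix tree: take the shortest (then alphabetical) example prefix whose next move is undefined and point that move at state 0, else 1, else 2, ...; a target is out if some Accept/Reject pair would then sit in one state with the same input left (inseparable). If every existing state is out, open a new one.
a: 0a undefined. 0a->0: ok.
b: 0b undefined. 0b->0: no, b/a meet in 0. Open state 1: 0b->1.
ba: 1a undefined. 1a->0: no, b/baaab meet in 1. 1a->1: no, b/aaaba meet in 1. Open state 2: 1a->2.
bb: 1b undefined. 1b->0: no, bb/a meet in 0. 1b->1: ok.
baa: 2a undefined. 2a->0: no, b/baaab meet in 1. 2a->1: no, b/bbaa meet in 1. 2a->2: ok.
bab: 2b undefined. 2b->0: ok.
All examples now run through 3 states with every (state, symbol) defined. Accept strings end in {1}, Reject strings end in {0,2}; accept={1}.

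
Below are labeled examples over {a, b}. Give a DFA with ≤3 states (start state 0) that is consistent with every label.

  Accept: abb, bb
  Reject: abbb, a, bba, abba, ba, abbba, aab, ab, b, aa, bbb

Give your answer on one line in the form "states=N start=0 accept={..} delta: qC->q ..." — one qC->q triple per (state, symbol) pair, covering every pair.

Grow the machine one transition at a time. Run the examples from 0; the earliest place one falls off (shortest prefix, ties alphabetical) gets sent to the lowest-numbered state that keeps every Accept/Reject pair distinguishable — a pair clashes when both reach the same state with identical unread suffix — and to a fresh state only if none does.
a: 0a undefined. 0a->0: ok.
b: 0b undefined. 0b->0: no, abb/abbb meet in 0. Open state 1: 0b->1.
ba: 1a undefined. 1a->0: ok.
bb: 1b undefined. 1b->0: no, abb/a meet in 0. 1b->1: no, abb/abbb meet in 1. Open state 2: 1b->2.
bba: 2a undefined. 2a->0: ok.
bbb: 2b undefined. 2b->0: ok.
All examples now run through 3 states with every (state, symbol) defined. Accept strings end in {2}, Reject strings end in {0,1}; accept={2}.

states=3 start=0 accept={2} delta: 0a->0 0b->1 1a->0 1b->2 2a->0 2b->0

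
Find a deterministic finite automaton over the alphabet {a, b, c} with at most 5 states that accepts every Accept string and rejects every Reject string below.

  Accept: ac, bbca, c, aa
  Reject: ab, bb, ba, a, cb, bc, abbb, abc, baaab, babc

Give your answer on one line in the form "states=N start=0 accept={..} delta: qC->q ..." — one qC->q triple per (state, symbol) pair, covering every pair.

State merging on the prefix tree: take the shortest (then alphabetical) example prefix whose next move is undefined and point that move at state 0, else 1, else 2, ...; a target is out if some Accept/Reject pair would then sit in one state with the same input left (inseparable). If every existing state is out, open a new one.
a: 0a undefined. 0a->0: no, aa/a meet in 0. Open state 1: 0a->1.
b: 0b undefined. 0b->0: no, c/bc meet in 0 with "c" left. 0b->1: no, ac/bc meet in 1 with "c" left. Open state 2: 0b->2.
c: 0c undefined. 0c->0: ok.
aa: 1a undefined. 1a->0: ok.
ab: 1b undefined. 1b->0: no, c/ab meet in 0. 1b->1: no, ac/abc meet in 1 with "c" left. 1b->2: ok.
ac: 1c undefined. 1c->0: ok.
ba: 2a undefined. 2a->0: no, ac/ba meet in 0. 2a->1: ok.
bb: 2b undefined. 2b->0: no, ac/bb meet in 0. 2b->1: no, bbca/bb meet in 1. 2b->2: ok.
bc: 2c undefined. 2c->0: no, ac/bc meet in 0. 2c->1: ok.
All examples now run through 3 states with every (state, symbol) defined. Accept strings end in {0}, Reject strings end in {1,2}; accept={0}.

states=3 start=0 accept={0} delta: 0a->1 0b->2 0c->0 1a->0 1b->2 1c->0 2a->1 2b->2 2c->1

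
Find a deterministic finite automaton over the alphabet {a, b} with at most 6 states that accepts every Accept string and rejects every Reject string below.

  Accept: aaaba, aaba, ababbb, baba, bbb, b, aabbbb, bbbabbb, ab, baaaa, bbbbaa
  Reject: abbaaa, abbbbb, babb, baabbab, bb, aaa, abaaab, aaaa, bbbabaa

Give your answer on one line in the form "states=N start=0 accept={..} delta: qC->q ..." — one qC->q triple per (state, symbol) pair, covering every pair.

State merging on the prefix tree: take the shortest (then alphabetical) example prefix whose next move is undefined and point that move at state 0, else 1, else 2, ...; a target is out if some Accept/Reject pair would then sit in one state with the same input left (inseparable). If every existing state is out, open a new one.
a: 0a undefined. 0a->0: ok.
b: 0b undefined. 0b->0: no, aaaba/abbaaa meet in 0. Open state 1: 0b->1.
ba: 1a undefined. 1a->0: no, aaaba/aaa meet in 0. 1a->1: no, bbb/babb meet in 1 with "bb" left. Open state 2: 1a->2.
bb: 1b undefined. 1b->0: no, bbb/abbbbb meet in 1. 1b->1: no, bbb/abbbbb meet in 1. 1b->2: no, aaaba/bb meet in 2. Open state 3: 1b->3.
baa: 2a undefined. 2a->0: no, b/abaaab meet in 1. 2a->1: ok.
bab: 2b undefined. 2b->0: no, ababbb/bb meet in 3. 2b->1: no, b/abaaab meet in 1. 2b->2: no, aaaba/babb meet in 2. 2b->3: no, bbb/babb meet in 3 with "b" left. Open state 4: 2b->4.
bbb: 3b undefined. 3b->0: no, bbb/aaa meet in 0. 3b->1: no, bbb/abbbbb meet in 1. 3b->2: no, aabbbb/abaaab meet in 4. 3b->3: no, bbb/abbbbb meet in 3. 3b->4: no, ababbb/abbbbb meet in 4 with "bb" left. Open state 5: 3b->5.
abba: 3a undefined. 3a->0: ok.
baba: 4a undefined. 4a->0: no, baba/abbaaa meet in 0. 4a->1: ok.
babb: 4b undefined. 4b->0: ok.
bbba: 5a undefined. 5a->0: no, ababbb/baabbab meet in 1. 5a->1: ok.
bbbb: 5b undefined. 5b->0: no, ababbb/abbbbb meet in 1. 5b->1: ok.
All examples now run through 6 states with every (state, symbol) defined. Accept strings end in {1,2,5}, Reject strings end in {0,3,4}; accept={1,2,5}.

states=6 start=0 accept={1,2,5} delta: 0a->0 0b->1 1a->2 1b->3 2a->1 2b->4 3a->0 3b->5 4a->1 4b->0 5a->1 5b->1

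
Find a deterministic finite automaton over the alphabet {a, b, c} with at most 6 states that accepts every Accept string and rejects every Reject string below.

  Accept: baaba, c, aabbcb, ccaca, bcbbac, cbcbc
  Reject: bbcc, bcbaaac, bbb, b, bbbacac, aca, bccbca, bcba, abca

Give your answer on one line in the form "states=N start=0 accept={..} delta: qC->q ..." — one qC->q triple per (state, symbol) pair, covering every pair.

State merging on the prefix tree: take the shortest (then alphabetical) example prefix whose next move is undefined and point that move at state 0, else 1, else 2, ...; a target is out if some Accept/Reject pair would then sit in one state with the same input left (inseparable). If every existing state is out, open a new one.
a: 0a undefined. 0a->0: ok.
b: 0b undefined. 0b->0: no, baaba/bbb meet in 0. Open state 1: 0b->1.
c: 0c undefined. 0c->0: no, c/aca meet in 0. 0c->1: no, c/b meet in 1. Open state 2: 0c->2.
ba: 1a undefined. 1a->0: ok.
bb: 1b undefined. 1b->0: ok.
bc: 1c undefined. 1c->0: no, baaba/bcba meet in 0. 1c->1: no, baaba/bcba meet in 0. 1c->2: ok.
cb: 2b undefined. 2b->0: no, baaba/bcba meet in 0. 2b->1: no, baaba/bcba meet in 0. 2b->2: no, bcbbac/bbbacac meet in 2 with "ac" left. Open state 3: 2b->3.
cc: 2c undefined. 2c->0: no, baaba/bbcc meet in 0. 2c->1: no, ccaca/aca meet in 2 with "a" left. 2c->2: no, c/bbcc meet in 2. 2c->3: no, aabbcb/bbcc meet in 3. Open state 4: 2c->4.
aca: 2a undefined. 2a->0: no, baaba/aca meet in 0. 2a->1: no, c/bbbacac meet in 2. 2a->2: no, c/aca meet in 2. 2a->3: no, aabbcb/aca meet in 3. 2a->4: ok.
cbc: 3c undefined. 3c->0: ok.
cca: 4a undefined. 4a->0: no, ccaca/bbcc meet in 4. 4a->1: no, ccaca/bbcc meet in 4. 4a->2: ok.
bcba: 3a undefined. 3a->0: no, baaba/bcba meet in 0. 3a->1: no, c/bcbaaac meet in 2. 3a->2: no, c/bcba meet in 2. 3a->3: no, baaba/bcbaaac meet in 0. 3a->4: ok.
bcbb: 3b undefined. 3b->0: ok.
bccb: 4b undefined. 4b->0: ok.
bbbacac: 4c undefined. 4c->0: no, baaba/bcbaaac meet in 0. 4c->1: ok.
All examples now run through 5 states with every (state, symbol) defined. Accept strings end in {0,2,3}, Reject strings end in {1,4}; accept={0,2,3}.

states=5 start=0 accept={0,2,3} delta: 0a->0 0b->1 0c->2 1a->0 1b->0 1c->2 2a->4 2b->3 2c->4 3a->4 3b->0 3c->0 4a->2 4b->0 4c->1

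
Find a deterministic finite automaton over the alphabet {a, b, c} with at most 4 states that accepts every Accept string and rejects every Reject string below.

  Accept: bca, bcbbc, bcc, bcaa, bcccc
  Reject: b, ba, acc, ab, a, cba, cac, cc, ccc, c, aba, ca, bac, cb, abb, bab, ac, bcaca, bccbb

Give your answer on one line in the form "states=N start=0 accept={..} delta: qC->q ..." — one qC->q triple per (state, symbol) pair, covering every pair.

states=4 start=0 accept={2,3} delta: 0a->0 0b->1 0c->0 1a->0 1b->0 1c->2 2a->2 2b->0 2c->3 3a->0 3b->0 3c->1

Grow the machine one transition at a time. Run the examples from 0; the earliest place one falls off (shortest prefix, ties alphabetical) gets sent to the lowest-numbered state that keeps every Accept/Reject pair distinguishable — a pair clashes when both reach the same state with identical unread suffix — and to a fresh state only if none does.
a: 0a undefined. 0a->0: ok.
b: 0b undefined. 0b->0: no, bca/ca meet in 0 with "ca" left. Open state 1: 0b->1.
c: 0c undefined. 0c->0: ok.
ba: 1a undefined. 1a->0: ok.
bc: 1c undefined. 1c->0: no, bca/ba meet in 0. 1c->1: no, bca/ba meet in 0. Open state 2: 1c->2.
abb: 1b undefined. 1b->0: ok.
bca: 2a undefined. 2a->0: no, bca/ba meet in 0. 2a->1: no, bca/b meet in 1. 2a->2: ok.
bcb: 2b undefined. 2b->0: ok.
bcc: 2c undefined. 2c->0: no, bcc/ba meet in 0. 2c->1: no, bcc/b meet in 1. 2c->2: no, bca/bcaca meet in 2. Open state 3: 2c->3.
bccb: 3b undefined. 3b->0: ok.
bccc: 3c undefined. 3c->0: no, bcccc/ba meet in 0. 3c->1: ok.
bcaca: 3a undefined. 3a->0: ok.
All examples now run through 4 states with every (state, symbol) defined. Accept strings end in {2,3}, Reject strings end in {0,1}; accept={2,3}.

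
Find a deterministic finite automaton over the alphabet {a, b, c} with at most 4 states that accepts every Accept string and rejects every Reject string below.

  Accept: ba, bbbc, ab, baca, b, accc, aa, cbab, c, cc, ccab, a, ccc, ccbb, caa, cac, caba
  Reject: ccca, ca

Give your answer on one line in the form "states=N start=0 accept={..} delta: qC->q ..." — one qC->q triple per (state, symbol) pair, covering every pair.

Grow the machine one transition at a time. Run the examples from 0; the earliest place one falls off (shortest prefix, ties alphabetical) gets sent to the lowest-numbered state that keeps every Accept/Reject pair distinguishable — a pair clashes when both reach the same state with identical unread suffix — and to a fresh state only if none does.
a: 0a undefined. 0a->0: ok.
b: 0b undefined. 0b->0: no, baca/ca meet in 0 with "ca" left. Open state 1: 0b->1.
c: 0c undefined. 0c->0: no, accc/ccca meet in 0. 0c->1: no, ba/ca meet in 1 with "a" left. Open state 2: 0c->2.
ba: 1a undefined. 1a->0: no, baca/ca meet in 2 with "a" left. 1a->1: ok.
bb: 1b undefined. 1b->0: ok.
ca: 2a undefined. 2a->0: no, aa/ca meet in 0. 2a->1: no, ba/ca meet in 1. 2a->2: no, c/ca meet in 2. Open state 3: 2a->3.
cb: 2b undefined. 2b->0: ok.
cc: 2c undefined. 2c->0: ok.
bac: 1c undefined. 1c->0: ok.
caa: 3a undefined. 3a->0: ok.
cab: 3b undefined. 3b->0: ok.
cac: 3c undefined. 3c->0: ok.
All examples now run through 4 states with every (state, symbol) defined. Accept strings end in {0,1,2}, Reject strings end in {3}; accept={0,1,2}.

states=4 start=0 accept={0,1,2} delta: 0a->0 0b->1 0c->2 1a->1 1b->0 1c->0 2a->3 2b->0 2c->0 3a->0 3b->0 3c->0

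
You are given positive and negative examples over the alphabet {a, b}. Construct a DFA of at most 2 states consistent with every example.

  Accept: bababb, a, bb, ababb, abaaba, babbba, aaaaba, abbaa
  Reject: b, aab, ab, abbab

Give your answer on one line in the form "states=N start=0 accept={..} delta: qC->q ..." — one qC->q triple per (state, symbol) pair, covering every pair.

Fold the examples into a partial DFA from state 0: repeatedly fix the first undefined (state, symbol) met by the shortest-then-alphabetical prefix, trying targets in increasing order and rejecting any under which an Accept and a Reject string meet in one state with the same remainder; add a state when all current targets are rejected. Accepting states are where Accept strings end.
a: 0a undefined. 0a->0: ok.
b: 0b undefined. 0b->0: no, bababb/b meet in 0. Open state 1: 0b->1.
ba: 1a undefined. 1a->0: ok.
bb: 1b undefined. 1b->0: ok.
All examples now run through 2 states with every (state, symbol) defined. Accept strings end in {0}, Reject strings end in {1}; accept={0}.

states=2 start=0 accept={0} delta: 0a->0 0b->1 1a->0 1b->0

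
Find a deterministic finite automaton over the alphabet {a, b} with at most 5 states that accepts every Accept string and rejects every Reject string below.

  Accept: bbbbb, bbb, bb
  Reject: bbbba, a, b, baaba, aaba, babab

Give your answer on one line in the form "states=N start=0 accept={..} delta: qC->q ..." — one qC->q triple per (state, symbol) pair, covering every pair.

states=3 start=0 accept={2} delta: 0a->0 0b->1 1a->0 1b->2 2a->0 2b->2

Grow the machine one transition at a time. Run the examples from 0; the earliest place one falls off (shortest prefix, ties alphabetical) gets sent to the lowest-numbered state that keeps every Accept/Reject pair distinguishable — a pair clashes when both reach the same state with identical unread suffix — and to a fresh state only if none does.
a: 0a undefined. 0a->0: ok.
b: 0b undefined. 0b->0: no, bbbbb/bbbba meet in 0. Open state 1: 0b->1.
ba: 1a undefined. 1a->0: ok.
bb: 1b undefined. 1b->0: no, bbbbb/b meet in 1. 1b->1: no, bbbbb/b meet in 1. Open state 2: 1b->2.
bbb: 2b undefined. 2b->0: no, bbb/bbbba meet in 0. 2b->1: no, bbbbb/b meet in 1. 2b->2: ok.
bbbba: 2a undefined. 2a->0: ok.
All examples now run through 3 states with every (state, symbol) defined. Accept strings end in {2}, Reject strings end in {0,1}; accept={2}.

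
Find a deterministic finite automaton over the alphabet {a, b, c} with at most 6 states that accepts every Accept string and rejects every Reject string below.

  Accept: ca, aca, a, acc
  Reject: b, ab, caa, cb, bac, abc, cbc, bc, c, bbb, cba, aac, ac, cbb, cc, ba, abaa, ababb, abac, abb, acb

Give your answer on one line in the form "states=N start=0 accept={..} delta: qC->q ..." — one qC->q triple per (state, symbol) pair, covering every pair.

states=4 start=0 accept={1} delta: 0a->1 0b->2 0c->0 1a->0 1b->0 1c->3 2a->0 2b->0 2c->0 3a->1 3b->0 3c->1

Grow the machine one transition at a time. Run the examples from 0; the earliest place one falls off (shortest prefix, ties alphabetical) gets sent to the lowest-numbered state that keeps every Accept/Reject pair distinguishable — a pair clashes when both reach the same state with identical unread suffix — and to a fresh state only if none does.
a: 0a undefined. 0a->0: no, acc/cc meet in 0 with "cc" left. Open state 1: 0a->1.
b: 0b undefined. 0b->0: no, a/ba meet in 1. 0b->1: no, a/b meet in 1. Open state 2: 0b->2.
c: 0c undefined. 0c->0: ok.
aa: 1a undefined. 1a->0: ok.
ab: 1b undefined. 1b->0: ok.
ac: 1c undefined. 1c->0: no, acc/ab meet in 0. 1c->1: no, ca/ac meet in 1. 1c->2: no, aca/cba meet in 2 with "a" left. Open state 3: 1c->3.
ba: 2a undefined. 2a->0: ok.
bb: 2b undefined. 2b->0: ok.
bc: 2c undefined. 2c->0: ok.
aca: 3a undefined. 3a->0: no, aca/ab meet in 0. 3a->1: ok.
acb: 3b undefined. 3b->0: ok.
acc: 3c undefined. 3c->0: no, acc/ab meet in 0. 3c->1: ok.
All examples now run through 4 states with every (state, symbol) defined. Accept strings end in {1}, Reject strings end in {0,2,3}; accept={1}.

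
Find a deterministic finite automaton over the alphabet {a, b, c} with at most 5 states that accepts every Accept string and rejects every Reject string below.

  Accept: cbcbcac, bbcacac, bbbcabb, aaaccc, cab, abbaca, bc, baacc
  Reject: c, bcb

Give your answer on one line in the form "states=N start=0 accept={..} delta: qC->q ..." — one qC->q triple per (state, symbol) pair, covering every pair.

states=3 start=0 accept={0,2} delta: 0a->0 0b->1 0c->1 1a->1 1b->2 1c->2 2a->2 2b->1 2c->0

Fold the examples into a partial DFA from state 0: repeatedly fix the first undefined (state, symbol) met by the shortest-then-alphabetical prefix, trying targets in increasing order and rejecting any under which an Accept and a Reject string meet in one state with the same remainder; add a state when all current targets are rejected. Accepting states are where Accept strings end.
a: 0a undefined. 0a->0: ok.
b: 0b undefined. 0b->0: no, bc/c meet in 0 with "c" left. Open state 1: 0b->1.
c: 0c undefined. 0c->0: no, aaaccc/c meet in 0. 0c->1: ok.
ba: 1a undefined. 1a->0: no, cab/c meet in 1. 1a->1: ok.
bb: 1b undefined. 1b->0: no, abbaca/c meet in 1. 1b->1: no, cab/c meet in 1. Open state 2: 1b->2.
bc: 1c undefined. 1c->0: no, aaaccc/c meet in 1. 1c->1: no, aaaccc/c meet in 1. 1c->2: ok.
bbb: 2b undefined. 2b->0: no, bbbcabb/bcb meet in 0. 2b->1: ok.
bbc: 2c undefined. 2c->0: ok.
abba: 2a undefined. 2a->0: no, cbcbcac/c meet in 1. 2a->1: no, bbbcabb/c meet in 1. 2a->2: ok.
All examples now run through 3 states with every (state, symbol) defined. Accept strings end in {0,2}, Reject strings end in {1}; accept={0,2}.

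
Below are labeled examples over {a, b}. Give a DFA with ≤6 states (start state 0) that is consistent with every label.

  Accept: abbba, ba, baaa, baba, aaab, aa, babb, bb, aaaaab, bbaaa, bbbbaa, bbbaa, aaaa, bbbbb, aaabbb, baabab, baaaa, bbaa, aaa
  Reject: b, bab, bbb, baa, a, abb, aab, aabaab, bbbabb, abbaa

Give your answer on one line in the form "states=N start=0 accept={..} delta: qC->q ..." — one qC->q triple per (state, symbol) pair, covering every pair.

Fold the examples into a partial DFA from state 0: repeatedly fix the first undefined (state, symbol) met by the shortest-then-alphabetical prefix, trying targets in increasing order and rejecting any under which an Accept and a Reject string meet in one state with the same remainder; add a state when all current targets are rejected. Accepting states are where Accept strings end.
a: 0a undefined. 0a->0: no, aaab/b meet in 0 with "b" left. Open state 1: 0a->1.
b: 0b undefined. 0b->0: no, ba/a meet in 1. 0b->1: no, bbbaa/abbaa meet in 1 with "bbaa" left. Open state 2: 0b->2.
aa: 1a undefined. 1a->0: no, aaa/a meet in 1. 1a->1: no, aaab/aab meet in 1 with "b" left. 1a->2: no, aaab/bab meet in 2 with "ab" left. Open state 3: 1a->3.
ab: 1b undefined. 1b->0: ok.
ba: 2a undefined. 2a->0: ok.
bb: 2b undefined. 2b->0: no, abbba/baa meet in 1. 2b->1: no, ba/bbb meet in 0. 2b->2: no, babb/b meet in 2. 2b->3: ok.
aaa: 3a undefined. 3a->0: no, aaab/b meet in 2. 3a->1: no, abbba/baa meet in 1. 3a->2: no, abbba/b meet in 2. 3a->3: no, aaab/bbb meet in 3 with "b" left. Open state 4: 3a->4.
aab: 3b undefined. 3b->0: no, ba/bbb meet in 0. 3b->1: no, ba/bbbabb meet in 0. 3b->2: no, ba/aabaab meet in 0. 3b->3: no, baaa/bbb meet in 3. 3b->4: no, abbba/bbb meet in 4. Open state 5: 3b->5.
aaaa: 4a undefined. 4a->0: no, bbaaa/baa meet in 1. 4a->1: no, aaaaab/bbb meet in 5. 4a->2: no, aaaaab/b meet in 2. 4a->3: ok.
aaab: 4b undefined. 4b->0: ok.
aaba: 5a undefined. 5a->0: no, ba/aabaab meet in 0. 5a->1: ok.
bbbb: 5b undefined. 5b->0: no, bbbbb/b meet in 2. 5b->1: ok.
All examples now run through 6 states with every (state, symbol) defined. Accept strings end in {0,3,4}, Reject strings end in {1,2,5}; accept={0,3,4}.

states=6 start=0 accept={0,3,4} delta: 0a->1 0b->2 1a->3 1b->0 2a->0 2b->3 3a->4 3b->5 4a->3 4b->0 5a->1 5b->1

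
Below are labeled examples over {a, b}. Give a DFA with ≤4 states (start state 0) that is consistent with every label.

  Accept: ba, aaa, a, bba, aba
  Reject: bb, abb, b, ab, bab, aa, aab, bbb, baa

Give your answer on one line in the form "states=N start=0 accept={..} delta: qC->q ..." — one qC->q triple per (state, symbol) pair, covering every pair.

states=2 start=0 accept={1} delta: 0a->1 0b->0 1a->0 1b->0

State merging on the prefix tree: take the shortest (then alphabetical) example prefix whose next move is undefined and point that move at state 0, else 1, else 2, ...; a target is out if some Accept/Reject pair would then sit in one state with the same input left (inseparable). If every existing state is out, open a new one.
a: 0a undefined. 0a->0: no, aaa/aa meet in 0. Open state 1: 0a->1.
b: 0b undefined. 0b->0: ok.
aa: 1a undefined. 1a->0: ok.
ab: 1b undefined. 1b->0: ok.
All examples now run through 2 states with every (state, symbol) defined. Accept strings end in {1}, Reject strings end in {0}; accept={1}.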